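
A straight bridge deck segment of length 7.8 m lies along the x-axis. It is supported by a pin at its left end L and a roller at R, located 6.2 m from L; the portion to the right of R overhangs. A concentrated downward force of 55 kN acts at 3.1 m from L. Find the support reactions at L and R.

L_x = 0, L_y = 27.50 kN, R_y = 27.50 kN

Taking moments about L: R_y·6.2 − 55·3.1 = 0 → R_y = 170.5/6.2 = 27.50 kN.
ΣF_y = 0: L_y + 27.5 − 55 = 0 → L_y = 27.50 kN.
ΣF_x = 0: no horizontal applied forces, so L_x = 0.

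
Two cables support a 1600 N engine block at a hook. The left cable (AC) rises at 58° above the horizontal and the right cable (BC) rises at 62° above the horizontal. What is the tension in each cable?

T_AC = 867.4 N, T_BC = 979.0 N

ΣF_x = 0: −T_AC·cos58° + T_BC·cos62° = 0 → T_BC = 1.12876·T_AC.
ΣF_y = 0: T_AC·sin58° + T_BC·sin62° = 1600.
Substitute: T_AC·(0.848048 + 1.12876·0.882948) = 1600 → T_AC = 867.357 ≈ 867.4 N.
Then T_BC = 1.12876 × 867.357 = 979.0 N.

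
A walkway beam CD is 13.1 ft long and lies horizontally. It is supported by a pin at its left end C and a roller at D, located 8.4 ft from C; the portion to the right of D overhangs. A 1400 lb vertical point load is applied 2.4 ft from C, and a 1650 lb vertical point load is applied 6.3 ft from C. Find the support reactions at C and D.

Taking moments about C: D_y·8.4 − 1400·2.4 − 1650·6.3 = 0 → D_y = 13755/8.4 = 1637.5 ≈ 1638 lb.
ΣF_y = 0: C_y + 1637.5 − 1400 − 1650 = 0 → C_y = 1412 lb.
ΣF_x = 0: no horizontal applied forces, so C_x = 0.

C_x = 0, C_y = 1412 lb, D_y = 1638 lb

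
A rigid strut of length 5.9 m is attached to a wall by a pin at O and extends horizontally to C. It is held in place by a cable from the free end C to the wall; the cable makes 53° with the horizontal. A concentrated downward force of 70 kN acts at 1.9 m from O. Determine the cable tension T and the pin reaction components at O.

T = 28.23 kN, O_x = 16.99 kN, O_y = 47.46 kN

ΣM about O: T·sin53°·5.9 − 70·1.9 = 0 → T = 133/(5.9·0.798636) = 28.2261 ≈ 28.23 kN.
ΣF_x = 0: O_x − T·cos53° = 0 → O_x = 28.2261 × 0.601815 = 16.99 kN.
ΣF_y = 0: O_y + T·sin53° − 70 = 0 → O_y = 70 − 28.2261 × 0.798636 = 47.46 kN.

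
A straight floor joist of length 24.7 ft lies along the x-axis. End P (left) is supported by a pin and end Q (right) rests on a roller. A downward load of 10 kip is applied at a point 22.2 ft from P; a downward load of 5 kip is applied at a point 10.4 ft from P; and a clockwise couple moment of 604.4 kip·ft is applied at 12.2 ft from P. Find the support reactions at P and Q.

P_x = 0, P_y = -20.56 kip, Q_y = 35.56 kip

Moments about P: Q_y·24.7 − 10·22.2 − 5·10.4 − 604.4 = 0 → Q_y = 878.4/24.7 = 35.5628 ≈ 35.56 kip.
ΣF_y = 0: P_y + 35.5628 − 10 − 5 = 0 → P_y = -20.56 kip.
ΣF_x = 0: no horizontal applied forces, so P_x = 0.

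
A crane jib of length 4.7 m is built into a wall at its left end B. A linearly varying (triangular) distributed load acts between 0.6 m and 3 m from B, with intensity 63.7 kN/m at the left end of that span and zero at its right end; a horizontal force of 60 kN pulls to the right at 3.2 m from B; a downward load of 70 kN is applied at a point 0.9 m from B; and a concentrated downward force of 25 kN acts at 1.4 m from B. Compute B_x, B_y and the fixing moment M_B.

B_x = -60.00 kN, B_y = 171.4 kN, M_B = 205.0 kN·m

Resultant of the triangular load: ½ × 63.7 × 2.4 = 76.44 kN, acting at 1.4 m from B (one-third of the span from the peak).
ΣF_x = 0: B_x + 60 = 0 → B_x = -60.00 kN.
ΣF_y = 0: B_y − ½·63.7·2.4 − 70 − 25 = 0 → B_y = 171.4 kN.
ΣM about B: M_B − (½·63.7·2.4)·1.4 − 70·0.9 − 25·1.4 = 0 → M_B = 205.0 kN·m.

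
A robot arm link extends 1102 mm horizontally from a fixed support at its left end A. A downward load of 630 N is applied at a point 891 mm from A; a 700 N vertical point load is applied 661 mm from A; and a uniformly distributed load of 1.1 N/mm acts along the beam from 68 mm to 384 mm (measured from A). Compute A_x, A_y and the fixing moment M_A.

Resultant of the distributed load: 1.1 × 316 = 347.6 N at 226 mm from A.
ΣF_x = 0: A_x = 0.
ΣF_y = 0: A_y − 630 − 700 − 1.1·316 = 0 → A_y = 1678 N.
ΣM about A: M_A − 630·891 − 700·661 − (1.1·316)·226 = 0 → M_A = 1103000 N·mm.

A_x = 0, A_y = 1678 N, M_A = 1103000 N·mm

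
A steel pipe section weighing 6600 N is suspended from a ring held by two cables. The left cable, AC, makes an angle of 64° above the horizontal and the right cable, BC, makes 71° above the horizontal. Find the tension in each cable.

T_AC = 3039 N, T_BC = 4092 N

ΣF_x = 0: −T_AC·cos64° + T_BC·cos71° = 0 → T_BC = 1.34648·T_AC.
ΣF_y = 0: T_AC·sin64° + T_BC·sin71° = 6600.
Substitute: T_AC·(0.898794 + 1.34648·0.945519) = 6600 → T_AC = 3038.79 ≈ 3039 N.
Then T_BC = 1.34648 × 3038.79 = 4092 N.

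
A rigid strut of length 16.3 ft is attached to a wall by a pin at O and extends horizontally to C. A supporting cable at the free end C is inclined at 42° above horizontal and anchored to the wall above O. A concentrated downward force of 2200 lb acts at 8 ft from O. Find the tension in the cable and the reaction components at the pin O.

ΣM about O: T·sin42°·16.3 − 2200·8 = 0 → T = 17600/(16.3·0.669131) = 1613.67 ≈ 1614 lb.
ΣF_x = 0: O_x − T·cos42° = 0 → O_x = 1613.67 × 0.743145 = 1199 lb.
ΣF_y = 0: O_y + T·sin42° − 2200 = 0 → O_y = 2200 − 1613.67 × 0.669131 = 1120 lb.

T = 1614 lb, O_x = 1199 lb, O_y = 1120 lb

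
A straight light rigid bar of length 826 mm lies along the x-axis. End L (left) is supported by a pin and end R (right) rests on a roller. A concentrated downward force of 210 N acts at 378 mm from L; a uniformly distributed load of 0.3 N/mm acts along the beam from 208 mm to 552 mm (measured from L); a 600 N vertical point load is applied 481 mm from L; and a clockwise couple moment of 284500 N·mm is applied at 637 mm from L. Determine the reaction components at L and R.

Resultant of the distributed load: 0.3 × 344 = 103.2 N at 380 mm from L.
Taking moments about L: R_y·826 − 210·378 − (0.3·344)·380 − 600·481 − 284500 = 0 → R_y = 691696/826 = 837.404 ≈ 837.4 N.
ΣF_y = 0: L_y + 837.404 − 210 − 0.3·344 − 600 = 0 → L_y = 75.80 N.
ΣF_x = 0: no horizontal applied forces, so L_x = 0.

L_x = 0, L_y = 75.80 N, R_y = 837.4 N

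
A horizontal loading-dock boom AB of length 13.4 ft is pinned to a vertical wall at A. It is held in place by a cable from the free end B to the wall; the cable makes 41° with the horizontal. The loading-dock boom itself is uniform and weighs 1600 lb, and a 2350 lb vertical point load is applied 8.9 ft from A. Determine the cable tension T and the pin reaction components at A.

T = 3598 lb, A_x = 2716 lb, A_y = 1589 lb

ΣM about A: T·sin41°·13.4 − 1600·6.7 − 2350·8.9 = 0 → T = 31635/(13.4·0.656059) = 3598.49 ≈ 3598 lb.
ΣF_x = 0: A_x − T·cos41° = 0 → A_x = 3598.49 × 0.75471 = 2716 lb.
ΣF_y = 0: A_y + T·sin41° − 1600 − 2350 = 0 → A_y = 3950 − 3598.49 × 0.656059 = 1589 lb.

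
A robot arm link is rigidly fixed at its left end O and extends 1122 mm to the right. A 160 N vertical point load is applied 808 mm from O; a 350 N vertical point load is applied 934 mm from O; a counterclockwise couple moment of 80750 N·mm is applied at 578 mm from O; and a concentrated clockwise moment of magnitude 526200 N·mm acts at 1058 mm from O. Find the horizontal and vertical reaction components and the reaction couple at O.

O_x = 0, O_y = 510.0 N, M_O = 901600 N·mm

ΣF_x = 0: O_x = 0.
ΣF_y = 0: O_y − 160 − 350 = 0 → O_y = 510.0 N.
ΣM about O: M_O − 160·808 − 350·934 + 80750 − 526200 = 0 → M_O = 901600 N·mm.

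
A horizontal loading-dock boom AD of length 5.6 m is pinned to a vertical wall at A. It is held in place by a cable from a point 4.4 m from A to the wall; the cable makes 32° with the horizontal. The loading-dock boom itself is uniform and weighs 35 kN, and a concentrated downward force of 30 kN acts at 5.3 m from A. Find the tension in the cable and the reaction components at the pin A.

T = 110.2 kN, A_x = 93.47 kN, A_y = 6.591 kN

ΣM about A: T·sin32°·4.4 − 35·2.8 − 30·5.3 = 0 → T = 257/(4.4·0.529919) = 110.223 ≈ 110.2 kN.
ΣF_x = 0: A_x − T·cos32° = 0 → A_x = 110.223 × 0.848048 = 93.47 kN.
ΣF_y = 0: A_y + T·sin32° − 35 − 30 = 0 → A_y = 65 − 110.223 × 0.529919 = 6.591 kN.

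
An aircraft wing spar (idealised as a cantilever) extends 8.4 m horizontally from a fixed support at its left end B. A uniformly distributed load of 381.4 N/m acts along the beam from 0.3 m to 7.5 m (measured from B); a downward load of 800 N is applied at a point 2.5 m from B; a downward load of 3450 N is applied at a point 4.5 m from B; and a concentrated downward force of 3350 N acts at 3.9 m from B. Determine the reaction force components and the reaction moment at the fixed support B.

Resultant of the distributed load: 381.4 × 7.2 = 2746.08 N at 3.9 m from B.
ΣF_x = 0: B_x = 0.
ΣF_y = 0: B_y − 381.4·7.2 − 800 − 3450 − 3350 = 0 → B_y = 10350 N.
ΣM about B: M_B − (381.4·7.2)·3.9 − 800·2.5 − 3450·4.5 − 3350·3.9 = 0 → M_B = 41300 N·m.

B_x = 0, B_y = 10350 N, M_B = 41300 N·m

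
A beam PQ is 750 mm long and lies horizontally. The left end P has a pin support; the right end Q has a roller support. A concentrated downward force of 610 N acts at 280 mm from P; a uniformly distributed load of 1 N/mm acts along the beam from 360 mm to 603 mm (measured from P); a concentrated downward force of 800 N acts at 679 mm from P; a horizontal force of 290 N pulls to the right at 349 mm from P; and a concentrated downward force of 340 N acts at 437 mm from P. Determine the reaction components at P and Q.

Resultant of the distributed load: 1 × 243 = 243 N at 481.5 mm from P.
ΣM about P: Q_y·750 − 610·280 − (1·243)·481.5 − 800·679 − 340·437 = 0 → Q_y = 979584.5/750 = 1306.11 ≈ 1306 N.
ΣF_y = 0: P_y + 1306.11 − 610 − 1·243 − 800 − 340 = 0 → P_y = 686.9 N.
ΣF_x = 0: P_x + 290 = 0 → P_x = -290.0 N.

P_x = -290.0 N, P_y = 686.9 N, Q_y = 1306 N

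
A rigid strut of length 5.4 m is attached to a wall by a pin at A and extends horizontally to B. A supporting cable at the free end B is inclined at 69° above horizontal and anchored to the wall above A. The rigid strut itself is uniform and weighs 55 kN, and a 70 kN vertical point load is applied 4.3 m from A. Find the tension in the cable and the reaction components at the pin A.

ΣM about A: T·sin69°·5.4 − 55·2.7 − 70·4.3 = 0 → T = 449.5/(5.4·0.93358) = 89.1629 ≈ 89.16 kN.
ΣF_x = 0: A_x − T·cos69° = 0 → A_x = 89.1629 × 0.358368 = 31.95 kN.
ΣF_y = 0: A_y + T·sin69° − 55 − 70 = 0 → A_y = 125 − 89.1629 × 0.93358 = 41.76 kN.

T = 89.16 kN, A_x = 31.95 kN, A_y = 41.76 kN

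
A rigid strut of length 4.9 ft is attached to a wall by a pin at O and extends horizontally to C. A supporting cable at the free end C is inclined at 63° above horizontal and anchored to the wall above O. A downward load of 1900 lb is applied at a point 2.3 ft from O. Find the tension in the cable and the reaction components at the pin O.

T = 1001 lb, O_x = 454.4 lb, O_y = 1008 lb

ΣM about O: T·sin63°·4.9 − 1900·2.3 = 0 → T = 4370/(4.9·0.891007) = 1000.93 ≈ 1001 lb.
ΣF_x = 0: O_x − T·cos63° = 0 → O_x = 1000.93 × 0.45399 = 454.4 lb.
ΣF_y = 0: O_y + T·sin63° − 1900 = 0 → O_y = 1900 − 1000.93 × 0.891007 = 1008 lb.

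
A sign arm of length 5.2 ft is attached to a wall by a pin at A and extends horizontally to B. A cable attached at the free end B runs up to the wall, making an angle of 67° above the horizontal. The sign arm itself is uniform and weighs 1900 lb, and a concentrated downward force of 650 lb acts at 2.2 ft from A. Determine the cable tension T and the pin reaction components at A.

ΣM about A: T·sin67°·5.2 − 1900·2.6 − 650·2.2 = 0 → T = 6370/(5.2·0.920505) = 1330.79 ≈ 1331 lb.
ΣF_x = 0: A_x − T·cos67° = 0 → A_x = 1330.79 × 0.390731 = 520.0 lb.
ΣF_y = 0: A_y + T·sin67° − 1900 − 650 = 0 → A_y = 2550 − 1330.79 × 0.920505 = 1325 lb.

T = 1331 lb, A_x = 520.0 lb, A_y = 1325 lb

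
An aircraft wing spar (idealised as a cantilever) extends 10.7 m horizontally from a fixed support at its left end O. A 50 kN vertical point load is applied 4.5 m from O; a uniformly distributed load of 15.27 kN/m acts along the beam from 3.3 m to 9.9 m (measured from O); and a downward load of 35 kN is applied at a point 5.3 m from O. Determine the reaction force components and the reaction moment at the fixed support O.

Resultant of the distributed load: 15.27 × 6.6 = 100.782 kN at 6.6 m from O.
ΣF_x = 0: O_x = 0.
ΣF_y = 0: O_y − 50 − 15.27·6.6 − 35 = 0 → O_y = 185.8 kN.
ΣM about O: M_O − 50·4.5 − (15.27·6.6)·6.6 − 35·5.3 = 0 → M_O = 1076 kN·m.

O_x = 0, O_y = 185.8 kN, M_O = 1076 kN·m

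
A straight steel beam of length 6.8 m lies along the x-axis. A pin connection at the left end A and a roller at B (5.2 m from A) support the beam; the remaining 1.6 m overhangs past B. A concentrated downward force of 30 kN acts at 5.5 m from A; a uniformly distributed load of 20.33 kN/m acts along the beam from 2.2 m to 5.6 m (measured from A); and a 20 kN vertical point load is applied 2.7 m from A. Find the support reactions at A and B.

A_x = 0, A_y = 25.17 kN, B_y = 93.96 kN

Resultant of the distributed load: 20.33 × 3.4 = 69.122 kN at 3.9 m from A.
Taking moments about A: B_y·5.2 − 30·5.5 − (20.33·3.4)·3.9 − 20·2.7 = 0 → B_y = 488.5758/5.2 = 93.9569 ≈ 93.96 kN.
ΣF_y = 0: A_y + 93.9569 − 30 − 20.33·3.4 − 20 = 0 → A_y = 25.17 kN.
ΣF_x = 0: no horizontal applied forces, so A_x = 0.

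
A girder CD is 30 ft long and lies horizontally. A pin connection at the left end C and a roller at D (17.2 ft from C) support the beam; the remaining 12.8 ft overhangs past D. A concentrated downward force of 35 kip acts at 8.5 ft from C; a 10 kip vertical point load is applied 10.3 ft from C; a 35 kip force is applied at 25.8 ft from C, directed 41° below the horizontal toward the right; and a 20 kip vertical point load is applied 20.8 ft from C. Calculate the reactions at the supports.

Taking moments about C: D_y·17.2 − 35·8.5 − 10·10.3 − 35·sin41°·25.8 − 20·20.8 = 0 → D_y = 1408.92/17.2 = 81.914 ≈ 81.91 kip.
ΣF_y = 0: C_y + 81.914 − 35 − 10 − 35·sin41° − 20 = 0 → C_y = 6.048 kip.
ΣF_x = 0: C_x + 35·cos41° = 0 → C_x = -26.41 kip.

C_x = -26.41 kip, C_y = 6.048 kip, D_y = 81.91 kip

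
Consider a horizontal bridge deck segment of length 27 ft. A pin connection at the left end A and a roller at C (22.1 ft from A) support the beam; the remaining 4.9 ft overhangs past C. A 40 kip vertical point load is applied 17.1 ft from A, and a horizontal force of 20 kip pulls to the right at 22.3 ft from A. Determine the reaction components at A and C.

Taking moments about A: C_y·22.1 − 40·17.1 = 0 → C_y = 684/22.1 = 30.9502 ≈ 30.95 kip.
ΣF_y = 0: A_y + 30.9502 − 40 = 0 → A_y = 9.050 kip.
ΣF_x = 0: A_x + 20 = 0 → A_x = -20.00 kip.

A_x = -20.00 kip, A_y = 9.050 kip, C_y = 30.95 kip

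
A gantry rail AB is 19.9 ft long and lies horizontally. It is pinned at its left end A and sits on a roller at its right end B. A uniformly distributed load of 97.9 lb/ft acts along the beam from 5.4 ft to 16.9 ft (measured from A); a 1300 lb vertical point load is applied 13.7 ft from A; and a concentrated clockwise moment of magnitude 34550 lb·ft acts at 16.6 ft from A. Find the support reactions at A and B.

A_x = 0, A_y = -836.1 lb, B_y = 3262 lb

Resultant of the distributed load: 97.9 × 11.5 = 1125.85 lb at 11.15 ft from A.
Taking moments about A: B_y·19.9 − (97.9·11.5)·11.15 − 1300·13.7 − 34550 = 0 → B_y = 64913.2275/19.9 = 3261.97 ≈ 3262 lb.
ΣF_y = 0: A_y + 3261.97 − 97.9·11.5 − 1300 = 0 → A_y = -836.1 lb.
ΣF_x = 0: no horizontal applied forces, so A_x = 0.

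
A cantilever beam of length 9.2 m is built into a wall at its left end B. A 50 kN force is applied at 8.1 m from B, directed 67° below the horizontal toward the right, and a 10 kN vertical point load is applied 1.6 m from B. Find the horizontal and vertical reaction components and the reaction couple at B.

ΣF_x = 0: B_x + 50·cos67° = 0 → B_x = -19.54 kN.
ΣF_y = 0: B_y − 50·sin67° − 10 = 0 → B_y = 56.03 kN.
ΣM about B: M_B − 50·sin67°·8.1 − 10·1.6 = 0 → M_B = 388.8 kN·m.

B_x = -19.54 kN, B_y = 56.03 kN, M_B = 388.8 kN·m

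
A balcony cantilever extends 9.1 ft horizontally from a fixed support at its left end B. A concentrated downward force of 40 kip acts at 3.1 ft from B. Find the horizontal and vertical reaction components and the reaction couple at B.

ΣF_x = 0: B_x = 0.
ΣF_y = 0: B_y − 40 = 0 → B_y = 40.00 kip.
ΣM about B: M_B − 40·3.1 = 0 → M_B = 124.0 kip·ft.

B_x = 0, B_y = 40.00 kip, M_B = 124.0 kip·ft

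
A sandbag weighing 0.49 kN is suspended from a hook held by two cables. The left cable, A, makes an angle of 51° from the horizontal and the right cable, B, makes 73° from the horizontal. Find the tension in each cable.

ΣF_x = 0: −T_A·cos51° + T_B·cos73° = 0 → T_B = 2.15247·T_A.
ΣF_y = 0: T_A·sin51° + T_B·sin73° = 0.49.
Substitute: T_A·(0.777146 + 2.15247·0.956305) = 0.49 → T_A = 0.172805 ≈ 0.1728 kN.
Then T_B = 2.15247 × 0.172805 = 0.3720 kN.

T_A = 0.1728 kN, T_B = 0.3720 kN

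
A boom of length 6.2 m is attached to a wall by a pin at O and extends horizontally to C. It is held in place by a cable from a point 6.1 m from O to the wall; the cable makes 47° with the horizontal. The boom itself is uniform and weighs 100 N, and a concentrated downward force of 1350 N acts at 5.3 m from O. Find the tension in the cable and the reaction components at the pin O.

ΣM about O: T·sin47°·6.1 − 100·3.1 − 1350·5.3 = 0 → T = 7465/(6.1·0.731354) = 1673.29 ≈ 1673 N.
ΣF_x = 0: O_x − T·cos47° = 0 → O_x = 1673.29 × 0.681998 = 1141 N.
ΣF_y = 0: O_y + T·sin47° − 100 − 1350 = 0 → O_y = 1450 − 1673.29 × 0.731354 = 226.2 N.

T = 1673 N, O_x = 1141 N, O_y = 226.2 N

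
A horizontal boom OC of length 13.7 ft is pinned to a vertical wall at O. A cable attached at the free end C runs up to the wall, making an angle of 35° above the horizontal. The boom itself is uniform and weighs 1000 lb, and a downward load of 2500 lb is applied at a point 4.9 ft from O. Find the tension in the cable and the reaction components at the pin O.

ΣM about O: T·sin35°·13.7 − 1000·6.85 − 2500·4.9 = 0 → T = 19100/(13.7·0.573576) = 2430.65 ≈ 2431 lb.
ΣF_x = 0: O_x − T·cos35° = 0 → O_x = 2430.65 × 0.819152 = 1991 lb.
ΣF_y = 0: O_y + T·sin35° − 1000 − 2500 = 0 → O_y = 3500 − 2430.65 × 0.573576 = 2106 lb.

T = 2431 lb, O_x = 1991 lb, O_y = 2106 lb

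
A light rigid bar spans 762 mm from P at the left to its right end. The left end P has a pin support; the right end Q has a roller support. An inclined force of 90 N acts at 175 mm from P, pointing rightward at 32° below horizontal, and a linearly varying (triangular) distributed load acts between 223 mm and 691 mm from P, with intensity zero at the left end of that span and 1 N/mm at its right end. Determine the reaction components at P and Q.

P_x = -76.32 N, P_y = 106.4 N, Q_y = 175.2 N

Resultant of the triangular load: ½ × 1 × 468 = 234 N, acting at 535 mm from P (one-third of the span from the peak).
Taking moments about P: Q_y·762 − 90·sin32°·175 − (½·1·468)·535 = 0 → Q_y = 133536/762 = 175.244 ≈ 175.2 N.
ΣF_y = 0: P_y + 175.244 − 90·sin32° − ½·1·468 = 0 → P_y = 106.4 N.
ΣF_x = 0: P_x + 90·cos32° = 0 → P_x = -76.32 N.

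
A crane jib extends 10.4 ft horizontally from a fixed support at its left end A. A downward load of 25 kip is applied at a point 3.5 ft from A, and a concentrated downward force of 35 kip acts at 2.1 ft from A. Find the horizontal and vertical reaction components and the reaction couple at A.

A_x = 0, A_y = 60.00 kip, M_A = 161.0 kip·ft

ΣF_x = 0: A_x = 0.
ΣF_y = 0: A_y − 25 − 35 = 0 → A_y = 60.00 kip.
ΣM about A: M_A − 25·3.5 − 35·2.1 = 0 → M_A = 161.0 kip·ft.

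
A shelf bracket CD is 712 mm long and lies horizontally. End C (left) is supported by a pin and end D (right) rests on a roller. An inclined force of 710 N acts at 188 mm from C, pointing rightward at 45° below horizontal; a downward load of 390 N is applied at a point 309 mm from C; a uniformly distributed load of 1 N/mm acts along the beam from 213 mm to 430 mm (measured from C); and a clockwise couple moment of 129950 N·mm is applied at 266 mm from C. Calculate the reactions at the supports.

C_x = -502.0 N, C_y = 526.7 N, D_y = 582.3 N

Resultant of the distributed load: 1 × 217 = 217 N at 321.5 mm from C.
Taking moments about C: D_y·712 − 710·sin45°·188 − 390·309 − (1·217)·321.5 − 129950 = 0 → D_y = 414610/712 = 582.317 ≈ 582.3 N.
ΣF_y = 0: C_y + 582.317 − 710·sin45° − 390 − 1·217 = 0 → C_y = 526.7 N.
ΣF_x = 0: C_x + 710·cos45° = 0 → C_x = -502.0 N.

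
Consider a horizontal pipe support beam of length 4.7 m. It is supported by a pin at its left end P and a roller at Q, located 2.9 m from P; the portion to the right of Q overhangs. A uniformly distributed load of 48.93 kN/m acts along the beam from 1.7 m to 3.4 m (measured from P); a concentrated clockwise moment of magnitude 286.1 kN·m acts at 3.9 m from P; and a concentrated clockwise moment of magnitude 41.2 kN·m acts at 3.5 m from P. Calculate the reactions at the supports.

Resultant of the distributed load: 48.93 × 1.7 = 83.181 kN at 2.55 m from P.
Taking moments about P: Q_y·2.9 − (48.93·1.7)·2.55 − 286.1 − 41.2 = 0 → Q_y = 539.41155/2.9 = 186.004 ≈ 186.0 kN.
ΣF_y = 0: P_y + 186.004 − 48.93·1.7 = 0 → P_y = -102.8 kN.
ΣF_x = 0: no horizontal applied forces, so P_x = 0.

P_x = 0, P_y = -102.8 kN, Q_y = 186.0 kN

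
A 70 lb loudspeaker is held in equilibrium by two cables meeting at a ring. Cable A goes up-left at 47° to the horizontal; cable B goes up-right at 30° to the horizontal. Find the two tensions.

T_A = 62.22 lb, T_B = 49.00 lb

ΣF_x = 0: −T_A·cos47° + T_B·cos30° = 0 → T_B = 0.787504·T_A.
ΣF_y = 0: T_A·sin47° + T_B·sin30° = 70.
Substitute: T_A·(0.731354 + 0.787504·0.5) = 70 → T_A = 62.2164 ≈ 62.22 lb.
Then T_B = 0.787504 × 62.2164 = 49.00 lb.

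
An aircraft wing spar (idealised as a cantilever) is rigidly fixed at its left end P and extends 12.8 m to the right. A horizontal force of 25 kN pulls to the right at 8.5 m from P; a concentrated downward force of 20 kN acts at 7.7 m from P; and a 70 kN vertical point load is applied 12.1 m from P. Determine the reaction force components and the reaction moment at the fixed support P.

ΣF_x = 0: P_x + 25 = 0 → P_x = -25.00 kN.
ΣF_y = 0: P_y − 20 − 70 = 0 → P_y = 90.00 kN.
ΣM about P: M_P − 20·7.7 − 70·12.1 = 0 → M_P = 1001 kN·m.

P_x = -25.00 kN, P_y = 90.00 kN, M_P = 1001 kN·m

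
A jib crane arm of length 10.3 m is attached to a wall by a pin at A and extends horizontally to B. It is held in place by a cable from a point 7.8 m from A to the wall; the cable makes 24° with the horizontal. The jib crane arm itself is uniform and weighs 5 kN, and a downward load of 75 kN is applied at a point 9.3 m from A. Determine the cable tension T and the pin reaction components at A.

ΣM about A: T·sin24°·7.8 − 5·5.15 − 75·9.3 = 0 → T = 723.25/(7.8·0.406737) = 227.971 ≈ 228.0 kN.
ΣF_x = 0: A_x − T·cos24° = 0 → A_x = 227.971 × 0.913545 = 208.3 kN.
ΣF_y = 0: A_y + T·sin24° − 5 − 75 = 0 → A_y = 80 − 227.971 × 0.406737 = -12.72 kN.

T = 228.0 kN, A_x = 208.3 kN, A_y = -12.72 kN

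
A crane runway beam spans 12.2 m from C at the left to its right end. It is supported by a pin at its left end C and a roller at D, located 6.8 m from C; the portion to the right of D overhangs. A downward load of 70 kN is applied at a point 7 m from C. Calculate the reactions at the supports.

ΣM about C: D_y·6.8 − 70·7 = 0 → D_y = 490/6.8 = 72.0588 ≈ 72.06 kN.
ΣF_y = 0: C_y + 72.0588 − 70 = 0 → C_y = -2.059 kN.
ΣF_x = 0: no horizontal applied forces, so C_x = 0.

C_x = 0, C_y = -2.059 kN, D_y = 72.06 kN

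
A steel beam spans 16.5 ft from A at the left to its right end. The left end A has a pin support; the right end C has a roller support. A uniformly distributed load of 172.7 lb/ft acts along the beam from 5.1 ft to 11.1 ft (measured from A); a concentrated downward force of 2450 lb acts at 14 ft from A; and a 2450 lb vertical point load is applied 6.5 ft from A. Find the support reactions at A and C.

A_x = 0, A_y = 2384 lb, C_y = 3553 lb

Resultant of the distributed load: 172.7 × 6 = 1036.2 lb at 8.1 ft from A.
Moments about A: C_y·16.5 − (172.7·6)·8.1 − 2450·14 − 2450·6.5 = 0 → C_y = 58618.22/16.5 = 3552.62 ≈ 3553 lb.
ΣF_y = 0: A_y + 3552.62 − 172.7·6 − 2450 − 2450 = 0 → A_y = 2384 lb.
ΣF_x = 0: no horizontal applied forces, so A_x = 0.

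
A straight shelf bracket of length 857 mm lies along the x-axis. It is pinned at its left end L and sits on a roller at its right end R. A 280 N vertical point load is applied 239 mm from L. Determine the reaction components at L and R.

Taking moments about L: R_y·857 − 280·239 = 0 → R_y = 66920/857 = 78.0863 ≈ 78.09 N.
ΣF_y = 0: L_y + 78.0863 − 280 = 0 → L_y = 201.9 N.
ΣF_x = 0: no horizontal applied forces, so L_x = 0.

L_x = 0, L_y = 201.9 N, R_y = 78.09 N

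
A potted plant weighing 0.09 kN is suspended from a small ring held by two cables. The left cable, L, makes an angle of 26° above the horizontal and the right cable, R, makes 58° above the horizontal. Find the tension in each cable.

T_L = 0.04796 kN, T_R = 0.08134 kN

ΣF_x = 0: −T_L·cos26° + T_R·cos58° = 0 → T_R = 1.6961·T_L.
ΣF_y = 0: T_L·sin26° + T_R·sin58° = 0.09.
Substitute: T_L·(0.438371 + 1.6961·0.848048) = 0.09 → T_L = 0.0479554 ≈ 0.04796 kN.
Then T_R = 1.6961 × 0.0479554 = 0.08134 kN.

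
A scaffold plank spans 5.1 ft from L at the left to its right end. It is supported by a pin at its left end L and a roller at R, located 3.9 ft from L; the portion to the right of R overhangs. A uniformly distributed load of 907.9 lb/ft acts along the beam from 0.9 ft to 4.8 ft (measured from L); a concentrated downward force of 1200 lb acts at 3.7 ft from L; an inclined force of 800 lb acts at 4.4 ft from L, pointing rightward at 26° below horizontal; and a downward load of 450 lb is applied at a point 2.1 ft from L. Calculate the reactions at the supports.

L_x = -719.0 lb, L_y = 1178 lb, R_y = 4364 lb

Resultant of the distributed load: 907.9 × 3.9 = 3540.81 lb at 2.85 ft from L.
Taking moments about L: R_y·3.9 − (907.9·3.9)·2.85 − 1200·3.7 − 800·sin26°·4.4 − 450·2.1 = 0 → R_y = 17019.4/3.9 = 4363.95 ≈ 4364 lb.
ΣF_y = 0: L_y + 4363.95 − 907.9·3.9 − 1200 − 800·sin26° − 450 = 0 → L_y = 1178 lb.
ΣF_x = 0: L_x + 800·cos26° = 0 → L_x = -719.0 lb.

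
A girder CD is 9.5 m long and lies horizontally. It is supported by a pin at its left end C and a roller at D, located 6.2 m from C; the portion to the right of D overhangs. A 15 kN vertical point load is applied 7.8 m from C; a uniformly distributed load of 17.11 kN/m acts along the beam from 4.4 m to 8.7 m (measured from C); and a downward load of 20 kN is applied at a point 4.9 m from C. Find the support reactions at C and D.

C_x = 0, C_y = -3.831 kN, D_y = 112.4 kN

Resultant of the distributed load: 17.11 × 4.3 = 73.573 kN at 6.55 m from C.
Taking moments about C: D_y·6.2 − 15·7.8 − (17.11·4.3)·6.55 − 20·4.9 = 0 → D_y = 696.90315/6.2 = 112.404 ≈ 112.4 kN.
ΣF_y = 0: C_y + 112.404 − 15 − 17.11·4.3 − 20 = 0 → C_y = -3.831 kN.
ΣF_x = 0: no horizontal applied forces, so C_x = 0.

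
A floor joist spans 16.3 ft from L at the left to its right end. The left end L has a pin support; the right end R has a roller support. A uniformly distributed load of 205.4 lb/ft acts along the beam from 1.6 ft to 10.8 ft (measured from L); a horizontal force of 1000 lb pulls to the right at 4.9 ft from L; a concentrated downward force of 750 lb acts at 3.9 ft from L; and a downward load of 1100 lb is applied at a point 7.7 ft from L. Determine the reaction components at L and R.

Resultant of the distributed load: 205.4 × 9.2 = 1889.68 lb at 6.2 ft from L.
Taking moments about L: R_y·16.3 − (205.4·9.2)·6.2 − 750·3.9 − 1100·7.7 = 0 → R_y = 23111.016/16.3 = 1417.85 ≈ 1418 lb.
ΣF_y = 0: L_y + 1417.85 − 205.4·9.2 − 750 − 1100 = 0 → L_y = 2322 lb.
ΣF_x = 0: L_x + 1000 = 0 → L_x = -1000 lb.

L_x = -1000 lb, L_y = 2322 lb, R_y = 1418 lb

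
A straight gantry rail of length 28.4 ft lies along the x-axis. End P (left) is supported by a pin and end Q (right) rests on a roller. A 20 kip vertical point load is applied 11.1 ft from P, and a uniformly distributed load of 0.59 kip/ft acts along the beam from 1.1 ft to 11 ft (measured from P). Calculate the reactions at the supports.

Resultant of the distributed load: 0.59 × 9.9 = 5.841 kip at 6.05 ft from P.
Moments about P: Q_y·28.4 − 20·11.1 − (0.59·9.9)·6.05 = 0 → Q_y = 257.33805/28.4 = 9.0612 ≈ 9.061 kip.
ΣF_y = 0: P_y + 9.0612 − 20 − 0.59·9.9 = 0 → P_y = 16.78 kip.
ΣF_x = 0: no horizontal applied forces, so P_x = 0.

P_x = 0, P_y = 16.78 kip, Q_y = 9.061 kip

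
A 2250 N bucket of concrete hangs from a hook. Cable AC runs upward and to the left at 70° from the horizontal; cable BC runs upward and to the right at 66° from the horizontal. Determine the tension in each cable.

T_AC = 1317 N, T_BC = 1108 N

ΣF_x = 0: −T_AC·cos70° + T_BC·cos66° = 0 → T_BC = 0.840888·T_AC.
ΣF_y = 0: T_AC·sin70° + T_BC·sin66° = 2250.
Substitute: T_AC·(0.939693 + 0.840888·0.913545) = 2250 → T_AC = 1317.42 ≈ 1317 N.
Then T_BC = 0.840888 × 1317.42 = 1108 N.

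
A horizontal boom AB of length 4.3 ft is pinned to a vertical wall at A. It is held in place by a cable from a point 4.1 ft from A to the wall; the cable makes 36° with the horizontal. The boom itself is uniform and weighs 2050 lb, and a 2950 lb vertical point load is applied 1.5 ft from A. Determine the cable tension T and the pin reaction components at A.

T = 3665 lb, A_x = 2965 lb, A_y = 2846 lb

ΣM about A: T·sin36°·4.1 − 2050·2.15 − 2950·1.5 = 0 → T = 8832.5/(4.1·0.587785) = 3665.06 ≈ 3665 lb.
ΣF_x = 0: A_x − T·cos36° = 0 → A_x = 3665.06 × 0.809017 = 2965 lb.
ΣF_y = 0: A_y + T·sin36° − 2050 − 2950 = 0 → A_y = 5000 − 3665.06 × 0.587785 = 2846 lb.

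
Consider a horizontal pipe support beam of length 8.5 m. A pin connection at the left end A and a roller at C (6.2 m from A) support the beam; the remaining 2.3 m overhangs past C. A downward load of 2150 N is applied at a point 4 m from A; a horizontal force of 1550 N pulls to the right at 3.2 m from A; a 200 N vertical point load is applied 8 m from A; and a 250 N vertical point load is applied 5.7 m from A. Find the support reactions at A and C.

Taking moments about A: C_y·6.2 − 2150·4 − 200·8 − 250·5.7 = 0 → C_y = 11625/6.2 = 1875 N.
ΣF_y = 0: A_y + 1875 − 2150 − 200 − 250 = 0 → A_y = 725.0 N.
ΣF_x = 0: A_x + 1550 = 0 → A_x = -1550 N.

A_x = -1550 N, A_y = 725.0 N, C_y = 1875 N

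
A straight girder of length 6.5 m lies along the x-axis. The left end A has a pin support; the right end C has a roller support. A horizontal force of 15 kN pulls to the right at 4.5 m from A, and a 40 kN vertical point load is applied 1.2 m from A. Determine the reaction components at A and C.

A_x = -15.00 kN, A_y = 32.62 kN, C_y = 7.385 kN

Taking moments about A: C_y·6.5 − 40·1.2 = 0 → C_y = 48/6.5 = 7.38462 ≈ 7.385 kN.
ΣF_y = 0: A_y + 7.38462 − 40 = 0 → A_y = 32.62 kN.
ΣF_x = 0: A_x + 15 = 0 → A_x = -15.00 kN.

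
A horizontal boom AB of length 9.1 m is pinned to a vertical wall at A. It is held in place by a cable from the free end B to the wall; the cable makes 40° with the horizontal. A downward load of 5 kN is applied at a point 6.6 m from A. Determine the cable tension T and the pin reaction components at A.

ΣM about A: T·sin40°·9.1 − 5·6.6 = 0 → T = 33/(9.1·0.642788) = 5.64163 ≈ 5.642 kN.
ΣF_x = 0: A_x − T·cos40° = 0 → A_x = 5.64163 × 0.766044 = 4.322 kN.
ΣF_y = 0: A_y + T·sin40° − 5 = 0 → A_y = 5 − 5.64163 × 0.642788 = 1.374 kN.

T = 5.642 kN, A_x = 4.322 kN, A_y = 1.374 kN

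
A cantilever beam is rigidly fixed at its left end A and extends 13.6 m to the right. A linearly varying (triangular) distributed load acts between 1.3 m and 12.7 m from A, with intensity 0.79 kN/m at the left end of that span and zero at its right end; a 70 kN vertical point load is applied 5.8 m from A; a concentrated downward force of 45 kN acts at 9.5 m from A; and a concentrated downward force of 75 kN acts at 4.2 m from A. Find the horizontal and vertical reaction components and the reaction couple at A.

A_x = 0, A_y = 194.5 kN, M_A = 1171 kN·m

Resultant of the triangular load: ½ × 0.79 × 11.4 = 4.503 kN, acting at 5.1 m from A (one-third of the span from the peak).
ΣF_x = 0: A_x = 0.
ΣF_y = 0: A_y − ½·0.79·11.4 − 70 − 45 − 75 = 0 → A_y = 194.5 kN.
ΣM about A: M_A − (½·0.79·11.4)·5.1 − 70·5.8 − 45·9.5 − 75·4.2 = 0 → M_A = 1171 kN·m.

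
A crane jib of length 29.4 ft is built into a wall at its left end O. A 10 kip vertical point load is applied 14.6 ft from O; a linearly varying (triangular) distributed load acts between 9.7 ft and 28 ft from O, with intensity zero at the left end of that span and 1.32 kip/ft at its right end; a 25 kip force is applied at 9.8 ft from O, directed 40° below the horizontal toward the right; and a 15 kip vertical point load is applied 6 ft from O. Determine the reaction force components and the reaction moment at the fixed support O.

Resultant of the triangular load: ½ × 1.32 × 18.3 = 12.078 kip, acting at 21.9 ft from O (one-third of the span from the peak).
ΣF_x = 0: O_x + 25·cos40° = 0 → O_x = -19.15 kip.
ΣF_y = 0: O_y − 10 − ½·1.32·18.3 − 25·sin40° − 15 = 0 → O_y = 53.15 kip.
ΣM about O: M_O − 10·14.6 − (½·1.32·18.3)·21.9 − 25·sin40°·9.8 − 15·6 = 0 → M_O = 658.0 kip·ft.

O_x = -19.15 kip, O_y = 53.15 kip, M_O = 658.0 kip·ft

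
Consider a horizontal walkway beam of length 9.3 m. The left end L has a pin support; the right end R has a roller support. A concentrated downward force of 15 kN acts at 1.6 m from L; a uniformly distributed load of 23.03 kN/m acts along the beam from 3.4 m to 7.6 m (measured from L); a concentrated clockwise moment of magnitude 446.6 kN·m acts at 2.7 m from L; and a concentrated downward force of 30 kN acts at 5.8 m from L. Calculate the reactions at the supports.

Resultant of the distributed load: 23.03 × 4.2 = 96.726 kN at 5.5 m from L.
ΣM about L: R_y·9.3 − 15·1.6 − (23.03·4.2)·5.5 − 446.6 − 30·5.8 = 0 → R_y = 1176.593/9.3 = 126.515 ≈ 126.5 kN.
ΣF_y = 0: L_y + 126.515 − 15 − 23.03·4.2 − 30 = 0 → L_y = 15.21 kN.
ΣF_x = 0: no horizontal applied forces, so L_x = 0.

L_x = 0, L_y = 15.21 kN, R_y = 126.5 kN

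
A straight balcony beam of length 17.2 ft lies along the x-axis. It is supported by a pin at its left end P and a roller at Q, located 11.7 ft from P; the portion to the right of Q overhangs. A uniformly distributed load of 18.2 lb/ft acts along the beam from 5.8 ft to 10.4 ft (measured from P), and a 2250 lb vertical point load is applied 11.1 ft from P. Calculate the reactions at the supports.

P_x = 0, P_y = 141.1 lb, Q_y = 2193 lb

Resultant of the distributed load: 18.2 × 4.6 = 83.72 lb at 8.1 ft from P.
Taking moments about P: Q_y·11.7 − (18.2·4.6)·8.1 − 2250·11.1 = 0 → Q_y = 25653.132/11.7 = 2192.58 ≈ 2193 lb.
ΣF_y = 0: P_y + 2192.58 − 18.2·4.6 − 2250 = 0 → P_y = 141.1 lb.
ΣF_x = 0: no horizontal applied forces, so P_x = 0.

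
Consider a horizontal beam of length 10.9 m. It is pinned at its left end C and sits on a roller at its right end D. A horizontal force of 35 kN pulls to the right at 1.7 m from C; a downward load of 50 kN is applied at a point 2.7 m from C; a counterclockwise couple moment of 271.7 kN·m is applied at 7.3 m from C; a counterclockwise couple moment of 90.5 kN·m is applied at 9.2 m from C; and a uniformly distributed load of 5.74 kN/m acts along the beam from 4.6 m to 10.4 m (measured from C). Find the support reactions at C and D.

Resultant of the distributed load: 5.74 × 5.8 = 33.292 kN at 7.5 m from C.
Taking moments about C: D_y·10.9 − 50·2.7 + 271.7 + 90.5 − (5.74·5.8)·7.5 = 0 → D_y = 22.49/10.9 = 2.0633 ≈ 2.063 kN.
ΣF_y = 0: C_y + 2.0633 − 50 − 5.74·5.8 = 0 → C_y = 81.23 kN.
ΣF_x = 0: C_x + 35 = 0 → C_x = -35.00 kN.

C_x = -35.00 kN, C_y = 81.23 kN, D_y = 2.063 kN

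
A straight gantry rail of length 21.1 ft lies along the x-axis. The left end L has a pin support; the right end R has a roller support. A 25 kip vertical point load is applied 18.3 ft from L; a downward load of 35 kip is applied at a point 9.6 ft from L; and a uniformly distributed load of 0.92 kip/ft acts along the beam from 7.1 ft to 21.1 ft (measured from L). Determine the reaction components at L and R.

L_x = 0, L_y = 26.67 kip, R_y = 46.21 kip

Resultant of the distributed load: 0.92 × 14 = 12.88 kip at 14.1 ft from L.
ΣM about L: R_y·21.1 − 25·18.3 − 35·9.6 − (0.92·14)·14.1 = 0 → R_y = 975.108/21.1 = 46.2136 ≈ 46.21 kip.
ΣF_y = 0: L_y + 46.2136 − 25 − 35 − 0.92·14 = 0 → L_y = 26.67 kip.
ΣF_x = 0: no horizontal applied forces, so L_x = 0.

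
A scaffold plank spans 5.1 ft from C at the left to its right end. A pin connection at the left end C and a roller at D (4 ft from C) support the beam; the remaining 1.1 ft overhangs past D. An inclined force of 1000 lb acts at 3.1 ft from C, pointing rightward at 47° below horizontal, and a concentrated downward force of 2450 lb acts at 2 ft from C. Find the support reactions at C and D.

C_x = -682.0 lb, C_y = 1390 lb, D_y = 1792 lb

ΣM about C: D_y·4 − 1000·sin47°·3.1 − 2450·2 = 0 → D_y = 7167.2/4 = 1791.8 ≈ 1792 lb.
ΣF_y = 0: C_y + 1791.8 − 1000·sin47° − 2450 = 0 → C_y = 1390 lb.
ΣF_x = 0: C_x + 1000·cos47° = 0 → C_x = -682.0 lb.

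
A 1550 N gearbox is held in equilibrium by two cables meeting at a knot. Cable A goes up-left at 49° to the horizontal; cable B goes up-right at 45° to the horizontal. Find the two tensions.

T_A = 1099 N, T_B = 1019 N

ΣF_x = 0: −T_A·cos49° + T_B·cos45° = 0 → T_B = 0.927808·T_A.
ΣF_y = 0: T_A·sin49° + T_B·sin45° = 1550.
Substitute: T_A·(0.75471 + 0.927808·0.707107) = 1550 → T_A = 1098.69 ≈ 1099 N.
Then T_B = 0.927808 × 1098.69 = 1019 N.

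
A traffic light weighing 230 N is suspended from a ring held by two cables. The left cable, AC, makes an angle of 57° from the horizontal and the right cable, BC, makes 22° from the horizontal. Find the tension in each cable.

ΣF_x = 0: −T_AC·cos57° + T_BC·cos22° = 0 → T_BC = 0.587412·T_AC.
ΣF_y = 0: T_AC·sin57° + T_BC·sin22° = 230.
Substitute: T_AC·(0.838671 + 0.587412·0.374607) = 230 → T_AC = 217.244 ≈ 217.2 N.
Then T_BC = 0.587412 × 217.244 = 127.6 N.

T_AC = 217.2 N, T_BC = 127.6 N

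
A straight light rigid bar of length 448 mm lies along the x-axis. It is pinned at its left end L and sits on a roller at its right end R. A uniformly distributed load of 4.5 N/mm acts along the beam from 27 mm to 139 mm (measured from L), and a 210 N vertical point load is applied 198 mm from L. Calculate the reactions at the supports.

L_x = 0, L_y = 527.8 N, R_y = 186.2 N

Resultant of the distributed load: 4.5 × 112 = 504 N at 83 mm from L.
Taking moments about L: R_y·448 − (4.5·112)·83 − 210·198 = 0 → R_y = 83412/448 = 186.188 ≈ 186.2 N.
ΣF_y = 0: L_y + 186.188 − 4.5·112 − 210 = 0 → L_y = 527.8 N.
ΣF_x = 0: no horizontal applied forces, so L_x = 0.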